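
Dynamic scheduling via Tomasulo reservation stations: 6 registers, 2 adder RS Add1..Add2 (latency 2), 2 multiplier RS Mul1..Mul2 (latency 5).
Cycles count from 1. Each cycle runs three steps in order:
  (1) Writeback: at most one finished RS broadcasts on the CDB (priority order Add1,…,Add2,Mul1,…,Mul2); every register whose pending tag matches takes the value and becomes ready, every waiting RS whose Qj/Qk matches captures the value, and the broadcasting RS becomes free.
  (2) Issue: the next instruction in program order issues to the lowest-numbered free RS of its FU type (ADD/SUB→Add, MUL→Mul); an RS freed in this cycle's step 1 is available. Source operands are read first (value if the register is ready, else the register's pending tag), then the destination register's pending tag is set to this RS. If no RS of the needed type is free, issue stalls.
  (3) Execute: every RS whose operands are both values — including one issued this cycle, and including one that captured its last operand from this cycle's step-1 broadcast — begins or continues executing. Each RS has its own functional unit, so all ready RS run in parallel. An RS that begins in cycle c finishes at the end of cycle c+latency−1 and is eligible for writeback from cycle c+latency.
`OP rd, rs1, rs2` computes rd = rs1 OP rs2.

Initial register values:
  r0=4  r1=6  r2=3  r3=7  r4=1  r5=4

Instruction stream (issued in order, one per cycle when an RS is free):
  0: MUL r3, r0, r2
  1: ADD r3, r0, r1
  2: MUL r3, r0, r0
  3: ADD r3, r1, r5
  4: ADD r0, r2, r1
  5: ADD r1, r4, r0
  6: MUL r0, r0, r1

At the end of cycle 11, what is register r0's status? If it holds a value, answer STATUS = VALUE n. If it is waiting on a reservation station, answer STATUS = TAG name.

STATUS = TAG Mul1

  c1: issue MUL r3<-Mul1  regs: r0:4,r1:6,r2:3,r3:Mul1,r4:1,r5:4
  c2: issue ADD r3<-Add1  regs: r0:4,r1:6,r2:3,r3:Add1,r4:1,r5:4
  c3: issue MUL r3<-Mul2  regs: r0:4,r1:6,r2:3,r3:Mul2,r4:1,r5:4
  c4: CDB Add1=10; issue ADD r3<-Add1  regs: r0:4,r1:6,r2:3,r3:Add1,r4:1,r5:4
  c5: issue ADD r0<-Add2  regs: r0:Add2,r1:6,r2:3,r3:Add1,r4:1,r5:4
  c6: CDB Add1=10; issue ADD r1<-Add1  regs: r0:Add2,r1:Add1,r2:3,r3:10,r4:1,r5:4
  c7: CDB Add2=9; stall  regs: r0:9,r1:Add1,r2:3,r3:10,r4:1,r5:4
  c8: CDB Mul1=12; issue MUL r0<-Mul1  regs: r0:Mul1,r1:Add1,r2:3,r3:10,r4:1,r5:4
  c9: CDB Add1=10  regs: r0:Mul1,r1:10,r2:3,r3:10,r4:1,r5:4
  c10: CDB Mul2=16  regs: r0:Mul1,r1:10,r2:3,r3:10,r4:1,r5:4
  c11: -  regs: r0:Mul1,r1:10,r2:3,r3:10,r4:1,r5:4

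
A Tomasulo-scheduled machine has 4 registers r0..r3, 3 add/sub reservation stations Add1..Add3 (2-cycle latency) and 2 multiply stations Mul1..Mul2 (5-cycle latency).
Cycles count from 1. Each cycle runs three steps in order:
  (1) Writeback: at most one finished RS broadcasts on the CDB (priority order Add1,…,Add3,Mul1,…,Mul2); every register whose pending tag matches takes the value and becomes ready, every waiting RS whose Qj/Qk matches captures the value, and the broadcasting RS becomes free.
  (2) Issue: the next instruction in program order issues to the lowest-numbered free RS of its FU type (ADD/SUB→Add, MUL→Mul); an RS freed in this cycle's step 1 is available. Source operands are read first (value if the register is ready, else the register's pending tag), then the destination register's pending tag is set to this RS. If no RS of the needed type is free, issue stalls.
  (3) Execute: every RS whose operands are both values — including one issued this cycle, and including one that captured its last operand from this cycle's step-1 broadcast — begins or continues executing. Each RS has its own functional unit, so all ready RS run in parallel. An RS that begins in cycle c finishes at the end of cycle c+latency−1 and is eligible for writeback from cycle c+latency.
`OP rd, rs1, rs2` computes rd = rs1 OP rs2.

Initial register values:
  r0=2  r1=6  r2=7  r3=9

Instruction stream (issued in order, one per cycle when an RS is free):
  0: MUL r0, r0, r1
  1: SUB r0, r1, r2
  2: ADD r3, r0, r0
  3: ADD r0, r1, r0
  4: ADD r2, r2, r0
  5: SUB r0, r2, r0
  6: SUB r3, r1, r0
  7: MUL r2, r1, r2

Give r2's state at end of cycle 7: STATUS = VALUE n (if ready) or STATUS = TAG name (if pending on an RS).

STATUS = TAG Add3

  c1: issue MUL r0<-Mul1  regs: r0:Mul1,r1:6,r2:7,r3:9
  c2: issue SUB r0<-Add1  regs: r0:Add1,r1:6,r2:7,r3:9
  c3: issue ADD r3<-Add2  regs: r0:Add1,r1:6,r2:7,r3:Add2
  c4: CDB Add1=-1; issue ADD r0<-Add1  regs: r0:Add1,r1:6,r2:7,r3:Add2
  c5: issue ADD r2<-Add3  regs: r0:Add1,r1:6,r2:Add3,r3:Add2
  c6: CDB Add1=5; issue SUB r0<-Add1  regs: r0:Add1,r1:6,r2:Add3,r3:Add2
  c7: CDB Add2=-2; issue SUB r3<-Add2  regs: r0:Add1,r1:6,r2:Add3,r3:Add2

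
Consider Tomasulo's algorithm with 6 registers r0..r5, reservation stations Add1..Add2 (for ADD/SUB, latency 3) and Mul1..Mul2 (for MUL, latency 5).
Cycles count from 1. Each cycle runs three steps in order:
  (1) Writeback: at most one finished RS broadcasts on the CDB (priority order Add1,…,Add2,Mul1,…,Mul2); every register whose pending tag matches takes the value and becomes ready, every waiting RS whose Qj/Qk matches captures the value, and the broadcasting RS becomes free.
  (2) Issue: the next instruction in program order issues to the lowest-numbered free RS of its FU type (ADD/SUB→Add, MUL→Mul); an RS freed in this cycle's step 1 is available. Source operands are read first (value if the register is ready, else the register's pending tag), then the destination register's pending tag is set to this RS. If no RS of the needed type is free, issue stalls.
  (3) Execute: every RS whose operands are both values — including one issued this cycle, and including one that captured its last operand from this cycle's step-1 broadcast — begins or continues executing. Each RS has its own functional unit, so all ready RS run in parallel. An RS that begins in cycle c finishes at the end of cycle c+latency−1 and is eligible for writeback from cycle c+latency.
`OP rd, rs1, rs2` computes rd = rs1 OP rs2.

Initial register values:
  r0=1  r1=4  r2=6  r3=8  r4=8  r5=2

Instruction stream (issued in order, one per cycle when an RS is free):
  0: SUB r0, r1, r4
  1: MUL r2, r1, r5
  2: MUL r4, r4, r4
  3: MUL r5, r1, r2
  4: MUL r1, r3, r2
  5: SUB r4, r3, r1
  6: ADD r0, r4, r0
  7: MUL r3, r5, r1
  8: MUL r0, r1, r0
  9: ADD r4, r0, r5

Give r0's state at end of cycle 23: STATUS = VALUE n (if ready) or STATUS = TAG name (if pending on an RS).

cycle 1: issue SUB r0<-Add1 // r0:Add1,r1:4,r2:6,r3:8,r4:8,r5:2
cycle 2: issue MUL r2<-Mul1 // r0:Add1,r1:4,r2:Mul1,r3:8,r4:8,r5:2
cycle 3: issue MUL r4<-Mul2 // r0:Add1,r1:4,r2:Mul1,r3:8,r4:Mul2,r5:2
cycle 4: CDB Add1=-4; stall // r0:-4,r1:4,r2:Mul1,r3:8,r4:Mul2,r5:2
cycle 5: stall // r0:-4,r1:4,r2:Mul1,r3:8,r4:Mul2,r5:2
cycle 6: stall // r0:-4,r1:4,r2:Mul1,r3:8,r4:Mul2,r5:2
cycle 7: CDB Mul1=8; issue MUL r5<-Mul1 // r0:-4,r1:4,r2:8,r3:8,r4:Mul2,r5:Mul1
cycle 8: CDB Mul2=64; issue MUL r1<-Mul2 // r0:-4,r1:Mul2,r2:8,r3:8,r4:64,r5:Mul1
cycle 9: issue SUB r4<-Add1 // r0:-4,r1:Mul2,r2:8,r3:8,r4:Add1,r5:Mul1
cycle 10: issue ADD r0<-Add2 // r0:Add2,r1:Mul2,r2:8,r3:8,r4:Add1,r5:Mul1
cycle 11: stall // r0:Add2,r1:Mul2,r2:8,r3:8,r4:Add1,r5:Mul1
cycle 12: CDB Mul1=32; issue MUL r3<-Mul1 // r0:Add2,r1:Mul2,r2:8,r3:Mul1,r4:Add1,r5:32
cycle 13: CDB Mul2=64; issue MUL r0<-Mul2 // r0:Mul2,r1:64,r2:8,r3:Mul1,r4:Add1,r5:32
cycle 14: stall // r0:Mul2,r1:64,r2:8,r3:Mul1,r4:Add1,r5:32
cycle 15: stall // r0:Mul2,r1:64,r2:8,r3:Mul1,r4:Add1,r5:32
cycle 16: CDB Add1=-56; issue ADD r4<-Add1 // r0:Mul2,r1:64,r2:8,r3:Mul1,r4:Add1,r5:32
cycle 17: - // r0:Mul2,r1:64,r2:8,r3:Mul1,r4:Add1,r5:32
cycle 18: CDB Mul1=2048 // r0:Mul2,r1:64,r2:8,r3:2048,r4:Add1,r5:32
cycle 19: CDB Add2=-60 // r0:Mul2,r1:64,r2:8,r3:2048,r4:Add1,r5:32
cycle 20: - // r0:Mul2,r1:64,r2:8,r3:2048,r4:Add1,r5:32
cycle 21: - // r0:Mul2,r1:64,r2:8,r3:2048,r4:Add1,r5:32
cycle 22: - // r0:Mul2,r1:64,r2:8,r3:2048,r4:Add1,r5:32
cycle 23: - // r0:Mul2,r1:64,r2:8,r3:2048,r4:Add1,r5:32

STATUS = TAG Mul2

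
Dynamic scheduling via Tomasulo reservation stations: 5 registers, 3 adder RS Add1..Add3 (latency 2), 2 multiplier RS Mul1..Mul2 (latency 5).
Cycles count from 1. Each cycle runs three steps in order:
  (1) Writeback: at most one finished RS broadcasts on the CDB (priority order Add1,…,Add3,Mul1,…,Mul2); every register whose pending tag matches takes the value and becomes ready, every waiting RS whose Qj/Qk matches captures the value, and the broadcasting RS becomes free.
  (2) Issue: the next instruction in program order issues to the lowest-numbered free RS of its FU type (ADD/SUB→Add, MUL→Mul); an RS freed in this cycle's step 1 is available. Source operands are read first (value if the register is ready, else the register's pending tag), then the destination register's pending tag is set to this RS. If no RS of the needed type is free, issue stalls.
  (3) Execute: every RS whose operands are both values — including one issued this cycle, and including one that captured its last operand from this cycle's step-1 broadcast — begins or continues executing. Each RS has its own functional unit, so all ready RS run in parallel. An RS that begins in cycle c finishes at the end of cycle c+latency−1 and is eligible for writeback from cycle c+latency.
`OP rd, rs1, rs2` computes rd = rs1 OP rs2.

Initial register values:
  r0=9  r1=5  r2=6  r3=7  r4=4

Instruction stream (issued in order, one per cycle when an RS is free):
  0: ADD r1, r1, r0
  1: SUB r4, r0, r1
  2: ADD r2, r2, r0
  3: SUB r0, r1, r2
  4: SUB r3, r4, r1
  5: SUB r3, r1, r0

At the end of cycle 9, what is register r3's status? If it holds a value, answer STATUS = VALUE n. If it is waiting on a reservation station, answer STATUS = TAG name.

  c1: issue ADD r1<-Add1  regs: r0:9,r1:Add1,r2:6,r3:7,r4:4
  c2: issue SUB r4<-Add2  regs: r0:9,r1:Add1,r2:6,r3:7,r4:Add2
  c3: CDB Add1=14; issue ADD r2<-Add1  regs: r0:9,r1:14,r2:Add1,r3:7,r4:Add2
  c4: issue SUB r0<-Add3  regs: r0:Add3,r1:14,r2:Add1,r3:7,r4:Add2
  c5: CDB Add1=15; issue SUB r3<-Add1  regs: r0:Add3,r1:14,r2:15,r3:Add1,r4:Add2
  c6: CDB Add2=-5; issue SUB r3<-Add2  regs: r0:Add3,r1:14,r2:15,r3:Add2,r4:-5
  c7: CDB Add3=-1  regs: r0:-1,r1:14,r2:15,r3:Add2,r4:-5
  c8: CDB Add1=-19  regs: r0:-1,r1:14,r2:15,r3:Add2,r4:-5
  c9: CDB Add2=15  regs: r0:-1,r1:14,r2:15,r3:15,r4:-5

STATUS = VALUE 15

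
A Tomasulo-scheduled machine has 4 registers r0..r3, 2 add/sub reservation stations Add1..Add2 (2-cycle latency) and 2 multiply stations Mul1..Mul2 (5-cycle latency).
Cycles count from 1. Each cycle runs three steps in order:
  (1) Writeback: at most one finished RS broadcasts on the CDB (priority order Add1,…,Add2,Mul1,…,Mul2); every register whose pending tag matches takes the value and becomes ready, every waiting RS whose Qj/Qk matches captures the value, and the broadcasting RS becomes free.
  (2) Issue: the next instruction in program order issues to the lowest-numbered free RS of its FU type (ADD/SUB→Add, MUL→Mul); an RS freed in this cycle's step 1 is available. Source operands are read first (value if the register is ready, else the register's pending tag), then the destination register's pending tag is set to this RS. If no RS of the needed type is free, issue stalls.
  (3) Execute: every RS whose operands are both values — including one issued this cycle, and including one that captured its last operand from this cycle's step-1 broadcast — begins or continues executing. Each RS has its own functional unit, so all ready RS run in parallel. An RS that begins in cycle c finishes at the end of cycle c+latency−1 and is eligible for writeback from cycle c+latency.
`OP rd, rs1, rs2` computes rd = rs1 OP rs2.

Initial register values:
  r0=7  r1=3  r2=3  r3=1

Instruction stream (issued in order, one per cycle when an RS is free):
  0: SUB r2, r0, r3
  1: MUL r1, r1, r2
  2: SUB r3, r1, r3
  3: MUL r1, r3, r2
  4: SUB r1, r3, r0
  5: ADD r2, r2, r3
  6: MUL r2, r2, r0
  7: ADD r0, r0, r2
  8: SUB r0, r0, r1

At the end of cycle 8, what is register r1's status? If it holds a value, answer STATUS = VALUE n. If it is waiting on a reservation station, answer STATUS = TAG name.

cycle 1: issue SUB r2<-Add1 // r0:7,r1:3,r2:Add1,r3:1
cycle 2: issue MUL r1<-Mul1 // r0:7,r1:Mul1,r2:Add1,r3:1
cycle 3: CDB Add1=6; issue SUB r3<-Add1 // r0:7,r1:Mul1,r2:6,r3:Add1
cycle 4: issue MUL r1<-Mul2 // r0:7,r1:Mul2,r2:6,r3:Add1
cycle 5: issue SUB r1<-Add2 // r0:7,r1:Add2,r2:6,r3:Add1
cycle 6: stall // r0:7,r1:Add2,r2:6,r3:Add1
cycle 7: stall // r0:7,r1:Add2,r2:6,r3:Add1
cycle 8: CDB Mul1=18; stall // r0:7,r1:Add2,r2:6,r3:Add1

STATUS = TAG Add2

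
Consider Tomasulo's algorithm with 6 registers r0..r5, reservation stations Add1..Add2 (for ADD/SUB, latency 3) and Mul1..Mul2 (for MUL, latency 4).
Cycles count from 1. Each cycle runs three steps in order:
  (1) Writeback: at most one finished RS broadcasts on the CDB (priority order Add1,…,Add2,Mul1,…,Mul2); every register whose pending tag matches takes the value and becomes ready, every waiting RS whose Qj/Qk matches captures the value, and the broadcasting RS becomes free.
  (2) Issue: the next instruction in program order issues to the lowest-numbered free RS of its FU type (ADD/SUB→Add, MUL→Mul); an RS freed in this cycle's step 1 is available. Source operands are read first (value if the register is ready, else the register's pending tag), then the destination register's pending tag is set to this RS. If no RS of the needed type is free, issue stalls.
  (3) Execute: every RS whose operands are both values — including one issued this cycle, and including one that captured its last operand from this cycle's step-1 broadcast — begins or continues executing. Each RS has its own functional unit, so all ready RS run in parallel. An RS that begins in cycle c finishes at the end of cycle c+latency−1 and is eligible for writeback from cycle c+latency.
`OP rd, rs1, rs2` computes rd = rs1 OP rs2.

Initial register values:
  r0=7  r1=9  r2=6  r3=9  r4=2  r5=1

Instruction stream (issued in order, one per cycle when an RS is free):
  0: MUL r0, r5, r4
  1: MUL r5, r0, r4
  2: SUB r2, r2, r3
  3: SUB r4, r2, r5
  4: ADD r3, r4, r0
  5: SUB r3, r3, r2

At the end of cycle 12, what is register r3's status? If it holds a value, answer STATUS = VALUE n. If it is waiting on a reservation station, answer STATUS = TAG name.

STATUS = TAG Add2

  c1: issue MUL r0<-Mul1  regs: r0:Mul1,r1:9,r2:6,r3:9,r4:2,r5:1
  c2: issue MUL r5<-Mul2  regs: r0:Mul1,r1:9,r2:6,r3:9,r4:2,r5:Mul2
  c3: issue SUB r2<-Add1  regs: r0:Mul1,r1:9,r2:Add1,r3:9,r4:2,r5:Mul2
  c4: issue SUB r4<-Add2  regs: r0:Mul1,r1:9,r2:Add1,r3:9,r4:Add2,r5:Mul2
  c5: CDB Mul1=2; stall  regs: r0:2,r1:9,r2:Add1,r3:9,r4:Add2,r5:Mul2
  c6: CDB Add1=-3; issue ADD r3<-Add1  regs: r0:2,r1:9,r2:-3,r3:Add1,r4:Add2,r5:Mul2
  c7: stall  regs: r0:2,r1:9,r2:-3,r3:Add1,r4:Add2,r5:Mul2
  c8: stall  regs: r0:2,r1:9,r2:-3,r3:Add1,r4:Add2,r5:Mul2
  c9: CDB Mul2=4; stall  regs: r0:2,r1:9,r2:-3,r3:Add1,r4:Add2,r5:4
  c10: stall  regs: r0:2,r1:9,r2:-3,r3:Add1,r4:Add2,r5:4
  c11: stall  regs: r0:2,r1:9,r2:-3,r3:Add1,r4:Add2,r5:4
  c12: CDB Add2=-7; issue SUB r3<-Add2  regs: r0:2,r1:9,r2:-3,r3:Add2,r4:-7,r5:4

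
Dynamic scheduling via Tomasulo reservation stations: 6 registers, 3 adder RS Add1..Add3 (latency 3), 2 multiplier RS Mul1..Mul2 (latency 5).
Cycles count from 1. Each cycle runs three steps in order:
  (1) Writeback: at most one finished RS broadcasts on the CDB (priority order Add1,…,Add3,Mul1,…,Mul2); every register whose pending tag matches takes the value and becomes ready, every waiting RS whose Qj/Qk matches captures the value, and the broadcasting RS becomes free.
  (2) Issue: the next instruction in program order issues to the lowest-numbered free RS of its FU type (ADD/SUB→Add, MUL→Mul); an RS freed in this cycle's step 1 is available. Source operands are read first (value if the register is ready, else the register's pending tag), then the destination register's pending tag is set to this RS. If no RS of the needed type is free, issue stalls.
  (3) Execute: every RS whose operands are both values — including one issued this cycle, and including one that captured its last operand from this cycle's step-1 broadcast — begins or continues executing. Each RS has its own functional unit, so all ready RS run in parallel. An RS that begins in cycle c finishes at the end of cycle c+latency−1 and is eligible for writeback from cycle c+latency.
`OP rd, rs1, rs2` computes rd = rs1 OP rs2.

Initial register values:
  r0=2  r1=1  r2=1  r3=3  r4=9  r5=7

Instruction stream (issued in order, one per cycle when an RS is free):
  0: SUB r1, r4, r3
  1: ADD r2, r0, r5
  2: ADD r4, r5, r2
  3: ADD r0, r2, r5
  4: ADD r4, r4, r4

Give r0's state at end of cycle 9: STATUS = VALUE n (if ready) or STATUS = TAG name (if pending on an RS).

STATUS = VALUE 16

  c1: issue SUB r1<-Add1  regs: r0:2,r1:Add1,r2:1,r3:3,r4:9,r5:7
  c2: issue ADD r2<-Add2  regs: r0:2,r1:Add1,r2:Add2,r3:3,r4:9,r5:7
  c3: issue ADD r4<-Add3  regs: r0:2,r1:Add1,r2:Add2,r3:3,r4:Add3,r5:7
  c4: CDB Add1=6; issue ADD r0<-Add1  regs: r0:Add1,r1:6,r2:Add2,r3:3,r4:Add3,r5:7
  c5: CDB Add2=9; issue ADD r4<-Add2  regs: r0:Add1,r1:6,r2:9,r3:3,r4:Add2,r5:7
  c6: -  regs: r0:Add1,r1:6,r2:9,r3:3,r4:Add2,r5:7
  c7: -  regs: r0:Add1,r1:6,r2:9,r3:3,r4:Add2,r5:7
  c8: CDB Add1=16  regs: r0:16,r1:6,r2:9,r3:3,r4:Add2,r5:7
  c9: CDB Add3=16  regs: r0:16,r1:6,r2:9,r3:3,r4:Add2,r5:7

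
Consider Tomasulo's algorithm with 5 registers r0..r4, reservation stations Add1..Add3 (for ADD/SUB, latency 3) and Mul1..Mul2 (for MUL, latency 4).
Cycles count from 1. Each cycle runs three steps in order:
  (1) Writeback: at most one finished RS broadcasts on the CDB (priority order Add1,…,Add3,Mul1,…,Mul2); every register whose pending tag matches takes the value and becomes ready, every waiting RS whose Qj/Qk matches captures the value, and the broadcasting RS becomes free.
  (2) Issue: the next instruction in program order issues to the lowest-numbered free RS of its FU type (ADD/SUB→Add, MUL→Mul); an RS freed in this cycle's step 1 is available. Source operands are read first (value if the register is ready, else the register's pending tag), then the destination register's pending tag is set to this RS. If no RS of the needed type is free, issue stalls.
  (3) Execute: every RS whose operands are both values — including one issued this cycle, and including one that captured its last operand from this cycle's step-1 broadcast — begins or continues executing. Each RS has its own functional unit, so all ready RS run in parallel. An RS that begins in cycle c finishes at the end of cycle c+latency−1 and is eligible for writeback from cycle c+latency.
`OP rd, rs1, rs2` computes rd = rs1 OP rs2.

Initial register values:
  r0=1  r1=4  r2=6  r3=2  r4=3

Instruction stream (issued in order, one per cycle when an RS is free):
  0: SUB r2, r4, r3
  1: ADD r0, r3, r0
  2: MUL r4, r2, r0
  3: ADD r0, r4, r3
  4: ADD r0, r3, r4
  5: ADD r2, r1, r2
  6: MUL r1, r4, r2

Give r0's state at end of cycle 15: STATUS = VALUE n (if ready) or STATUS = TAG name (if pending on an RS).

STATUS = VALUE 5

c1: issue SUB r2<-Add1 | r0:1,r1:4,r2:Add1,r3:2,r4:3
c2: issue ADD r0<-Add2 | r0:Add2,r1:4,r2:Add1,r3:2,r4:3
c3: issue MUL r4<-Mul1 | r0:Add2,r1:4,r2:Add1,r3:2,r4:Mul1
c4: CDB Add1=1; issue ADD r0<-Add1 | r0:Add1,r1:4,r2:1,r3:2,r4:Mul1
c5: CDB Add2=3; issue ADD r0<-Add2 | r0:Add2,r1:4,r2:1,r3:2,r4:Mul1
c6: issue ADD r2<-Add3 | r0:Add2,r1:4,r2:Add3,r3:2,r4:Mul1
c7: issue MUL r1<-Mul2 | r0:Add2,r1:Mul2,r2:Add3,r3:2,r4:Mul1
c8: - | r0:Add2,r1:Mul2,r2:Add3,r3:2,r4:Mul1
c9: CDB Add3=5 | r0:Add2,r1:Mul2,r2:5,r3:2,r4:Mul1
c10: CDB Mul1=3 | r0:Add2,r1:Mul2,r2:5,r3:2,r4:3
c11: - | r0:Add2,r1:Mul2,r2:5,r3:2,r4:3
c12: - | r0:Add2,r1:Mul2,r2:5,r3:2,r4:3
c13: CDB Add1=5 | r0:Add2,r1:Mul2,r2:5,r3:2,r4:3
c14: CDB Add2=5 | r0:5,r1:Mul2,r2:5,r3:2,r4:3
c15: CDB Mul2=15 | r0:5,r1:15,r2:5,r3:2,r4:3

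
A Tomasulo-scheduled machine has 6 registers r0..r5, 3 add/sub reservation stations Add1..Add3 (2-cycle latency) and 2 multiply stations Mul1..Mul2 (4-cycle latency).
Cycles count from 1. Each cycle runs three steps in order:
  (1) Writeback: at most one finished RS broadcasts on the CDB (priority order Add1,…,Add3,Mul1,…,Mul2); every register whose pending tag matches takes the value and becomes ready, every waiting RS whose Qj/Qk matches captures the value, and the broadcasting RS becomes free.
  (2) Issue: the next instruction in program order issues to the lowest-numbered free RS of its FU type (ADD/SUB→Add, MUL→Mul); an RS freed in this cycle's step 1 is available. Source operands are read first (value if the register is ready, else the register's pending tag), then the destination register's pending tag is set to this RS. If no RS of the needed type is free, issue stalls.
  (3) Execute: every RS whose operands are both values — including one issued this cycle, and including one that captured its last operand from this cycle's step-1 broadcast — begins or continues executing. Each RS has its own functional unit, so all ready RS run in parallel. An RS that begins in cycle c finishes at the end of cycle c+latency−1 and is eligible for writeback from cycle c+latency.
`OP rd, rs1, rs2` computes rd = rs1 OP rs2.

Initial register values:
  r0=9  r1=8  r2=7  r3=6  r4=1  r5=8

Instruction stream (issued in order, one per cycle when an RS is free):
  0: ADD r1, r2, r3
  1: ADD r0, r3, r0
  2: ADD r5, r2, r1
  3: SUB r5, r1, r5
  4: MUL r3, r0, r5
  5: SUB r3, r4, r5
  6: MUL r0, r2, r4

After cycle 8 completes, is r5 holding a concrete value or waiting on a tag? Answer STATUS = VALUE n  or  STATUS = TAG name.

STATUS = VALUE -7

cycle 1: issue ADD r1<-Add1 // r0:9,r1:Add1,r2:7,r3:6,r4:1,r5:8
cycle 2: issue ADD r0<-Add2 // r0:Add2,r1:Add1,r2:7,r3:6,r4:1,r5:8
cycle 3: CDB Add1=13; issue ADD r5<-Add1 // r0:Add2,r1:13,r2:7,r3:6,r4:1,r5:Add1
cycle 4: CDB Add2=15; issue SUB r5<-Add2 // r0:15,r1:13,r2:7,r3:6,r4:1,r5:Add2
cycle 5: CDB Add1=20; issue MUL r3<-Mul1 // r0:15,r1:13,r2:7,r3:Mul1,r4:1,r5:Add2
cycle 6: issue SUB r3<-Add1 // r0:15,r1:13,r2:7,r3:Add1,r4:1,r5:Add2
cycle 7: CDB Add2=-7; issue MUL r0<-Mul2 // r0:Mul2,r1:13,r2:7,r3:Add1,r4:1,r5:-7
cycle 8: - // r0:Mul2,r1:13,r2:7,r3:Add1,r4:1,r5:-7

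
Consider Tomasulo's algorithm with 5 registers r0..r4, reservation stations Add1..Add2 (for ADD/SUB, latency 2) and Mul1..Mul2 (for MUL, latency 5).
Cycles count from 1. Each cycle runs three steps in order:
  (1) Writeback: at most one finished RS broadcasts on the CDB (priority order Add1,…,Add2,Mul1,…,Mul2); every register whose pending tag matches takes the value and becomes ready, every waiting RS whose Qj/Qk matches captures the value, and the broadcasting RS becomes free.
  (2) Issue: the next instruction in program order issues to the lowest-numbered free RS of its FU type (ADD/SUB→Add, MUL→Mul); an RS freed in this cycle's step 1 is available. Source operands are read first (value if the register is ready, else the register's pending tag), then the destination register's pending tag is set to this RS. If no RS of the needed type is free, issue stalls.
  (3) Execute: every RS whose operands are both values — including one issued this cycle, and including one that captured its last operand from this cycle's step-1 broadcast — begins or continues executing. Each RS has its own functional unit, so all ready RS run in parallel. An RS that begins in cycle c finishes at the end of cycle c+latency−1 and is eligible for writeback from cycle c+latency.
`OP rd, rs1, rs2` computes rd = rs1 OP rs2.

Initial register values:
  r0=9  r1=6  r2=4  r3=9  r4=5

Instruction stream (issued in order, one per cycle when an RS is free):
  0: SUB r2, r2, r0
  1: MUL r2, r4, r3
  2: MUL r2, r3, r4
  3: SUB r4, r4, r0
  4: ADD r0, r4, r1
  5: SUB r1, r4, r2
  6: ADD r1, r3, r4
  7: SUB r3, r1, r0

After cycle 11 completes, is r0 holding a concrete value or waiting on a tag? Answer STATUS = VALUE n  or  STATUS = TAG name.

STATUS = VALUE 2

cycle 1: issue SUB r2<-Add1 // r0:9,r1:6,r2:Add1,r3:9,r4:5
cycle 2: issue MUL r2<-Mul1 // r0:9,r1:6,r2:Mul1,r3:9,r4:5
cycle 3: CDB Add1=-5; issue MUL r2<-Mul2 // r0:9,r1:6,r2:Mul2,r3:9,r4:5
cycle 4: issue SUB r4<-Add1 // r0:9,r1:6,r2:Mul2,r3:9,r4:Add1
cycle 5: issue ADD r0<-Add2 // r0:Add2,r1:6,r2:Mul2,r3:9,r4:Add1
cycle 6: CDB Add1=-4; issue SUB r1<-Add1 // r0:Add2,r1:Add1,r2:Mul2,r3:9,r4:-4
cycle 7: CDB Mul1=45; stall // r0:Add2,r1:Add1,r2:Mul2,r3:9,r4:-4
cycle 8: CDB Add2=2; issue ADD r1<-Add2 // r0:2,r1:Add2,r2:Mul2,r3:9,r4:-4
cycle 9: CDB Mul2=45; stall // r0:2,r1:Add2,r2:45,r3:9,r4:-4
cycle 10: CDB Add2=5; issue SUB r3<-Add2 // r0:2,r1:5,r2:45,r3:Add2,r4:-4
cycle 11: CDB Add1=-49 // r0:2,r1:5,r2:45,r3:Add2,r4:-4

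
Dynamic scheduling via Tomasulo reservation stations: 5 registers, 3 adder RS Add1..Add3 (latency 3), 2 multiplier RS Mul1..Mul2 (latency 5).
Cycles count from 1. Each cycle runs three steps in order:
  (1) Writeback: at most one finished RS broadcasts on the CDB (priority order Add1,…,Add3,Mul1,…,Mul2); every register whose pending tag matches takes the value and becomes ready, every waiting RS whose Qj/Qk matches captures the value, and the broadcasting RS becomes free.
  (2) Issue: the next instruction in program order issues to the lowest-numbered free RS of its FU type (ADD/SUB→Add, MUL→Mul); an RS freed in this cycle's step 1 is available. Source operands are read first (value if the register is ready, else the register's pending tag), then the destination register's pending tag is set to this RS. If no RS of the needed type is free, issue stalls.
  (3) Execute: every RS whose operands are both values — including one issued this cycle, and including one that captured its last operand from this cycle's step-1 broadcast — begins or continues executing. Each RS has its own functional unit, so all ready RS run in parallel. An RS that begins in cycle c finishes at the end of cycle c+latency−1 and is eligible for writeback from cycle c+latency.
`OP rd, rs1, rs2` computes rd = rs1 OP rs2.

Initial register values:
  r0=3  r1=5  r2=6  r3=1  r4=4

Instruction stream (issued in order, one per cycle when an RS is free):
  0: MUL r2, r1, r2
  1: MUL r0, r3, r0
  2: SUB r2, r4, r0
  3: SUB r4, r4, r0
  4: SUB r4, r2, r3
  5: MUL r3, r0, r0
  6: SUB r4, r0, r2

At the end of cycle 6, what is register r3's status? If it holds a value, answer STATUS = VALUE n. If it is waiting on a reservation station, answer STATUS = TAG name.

STATUS = TAG Mul1

  c1: issue MUL r2<-Mul1  regs: r0:3,r1:5,r2:Mul1,r3:1,r4:4
  c2: issue MUL r0<-Mul2  regs: r0:Mul2,r1:5,r2:Mul1,r3:1,r4:4
  c3: issue SUB r2<-Add1  regs: r0:Mul2,r1:5,r2:Add1,r3:1,r4:4
  c4: issue SUB r4<-Add2  regs: r0:Mul2,r1:5,r2:Add1,r3:1,r4:Add2
  c5: issue SUB r4<-Add3  regs: r0:Mul2,r1:5,r2:Add1,r3:1,r4:Add3
  c6: CDB Mul1=30; issue MUL r3<-Mul1  regs: r0:Mul2,r1:5,r2:Add1,r3:Mul1,r4:Add3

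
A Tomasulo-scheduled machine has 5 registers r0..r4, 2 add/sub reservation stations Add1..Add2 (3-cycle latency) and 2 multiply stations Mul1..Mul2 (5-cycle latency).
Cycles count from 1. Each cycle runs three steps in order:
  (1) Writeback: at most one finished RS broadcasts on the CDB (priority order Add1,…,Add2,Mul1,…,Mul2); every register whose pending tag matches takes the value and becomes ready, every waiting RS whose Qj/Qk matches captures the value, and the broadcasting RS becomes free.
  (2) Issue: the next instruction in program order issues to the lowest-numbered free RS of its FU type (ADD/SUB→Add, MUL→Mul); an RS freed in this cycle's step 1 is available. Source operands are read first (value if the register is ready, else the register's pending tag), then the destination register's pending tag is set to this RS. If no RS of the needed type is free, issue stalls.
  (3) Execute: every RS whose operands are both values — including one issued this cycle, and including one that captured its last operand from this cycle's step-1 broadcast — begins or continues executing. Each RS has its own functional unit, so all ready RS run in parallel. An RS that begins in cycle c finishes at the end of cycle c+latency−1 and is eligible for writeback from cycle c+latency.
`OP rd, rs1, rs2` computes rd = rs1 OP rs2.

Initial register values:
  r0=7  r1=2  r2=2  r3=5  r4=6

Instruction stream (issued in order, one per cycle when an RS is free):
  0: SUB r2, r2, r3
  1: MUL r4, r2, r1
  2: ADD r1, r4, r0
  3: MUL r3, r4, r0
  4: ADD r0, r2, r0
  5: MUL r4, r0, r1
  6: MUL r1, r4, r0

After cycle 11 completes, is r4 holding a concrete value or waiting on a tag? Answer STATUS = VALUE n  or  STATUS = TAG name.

STATUS = TAG Mul1

c1: issue SUB r2<-Add1 | r0:7,r1:2,r2:Add1,r3:5,r4:6
c2: issue MUL r4<-Mul1 | r0:7,r1:2,r2:Add1,r3:5,r4:Mul1
c3: issue ADD r1<-Add2 | r0:7,r1:Add2,r2:Add1,r3:5,r4:Mul1
c4: CDB Add1=-3; issue MUL r3<-Mul2 | r0:7,r1:Add2,r2:-3,r3:Mul2,r4:Mul1
c5: issue ADD r0<-Add1 | r0:Add1,r1:Add2,r2:-3,r3:Mul2,r4:Mul1
c6: stall | r0:Add1,r1:Add2,r2:-3,r3:Mul2,r4:Mul1
c7: stall | r0:Add1,r1:Add2,r2:-3,r3:Mul2,r4:Mul1
c8: CDB Add1=4; stall | r0:4,r1:Add2,r2:-3,r3:Mul2,r4:Mul1
c9: CDB Mul1=-6; issue MUL r4<-Mul1 | r0:4,r1:Add2,r2:-3,r3:Mul2,r4:Mul1
c10: stall | r0:4,r1:Add2,r2:-3,r3:Mul2,r4:Mul1
c11: stall | r0:4,r1:Add2,r2:-3,r3:Mul2,r4:Mul1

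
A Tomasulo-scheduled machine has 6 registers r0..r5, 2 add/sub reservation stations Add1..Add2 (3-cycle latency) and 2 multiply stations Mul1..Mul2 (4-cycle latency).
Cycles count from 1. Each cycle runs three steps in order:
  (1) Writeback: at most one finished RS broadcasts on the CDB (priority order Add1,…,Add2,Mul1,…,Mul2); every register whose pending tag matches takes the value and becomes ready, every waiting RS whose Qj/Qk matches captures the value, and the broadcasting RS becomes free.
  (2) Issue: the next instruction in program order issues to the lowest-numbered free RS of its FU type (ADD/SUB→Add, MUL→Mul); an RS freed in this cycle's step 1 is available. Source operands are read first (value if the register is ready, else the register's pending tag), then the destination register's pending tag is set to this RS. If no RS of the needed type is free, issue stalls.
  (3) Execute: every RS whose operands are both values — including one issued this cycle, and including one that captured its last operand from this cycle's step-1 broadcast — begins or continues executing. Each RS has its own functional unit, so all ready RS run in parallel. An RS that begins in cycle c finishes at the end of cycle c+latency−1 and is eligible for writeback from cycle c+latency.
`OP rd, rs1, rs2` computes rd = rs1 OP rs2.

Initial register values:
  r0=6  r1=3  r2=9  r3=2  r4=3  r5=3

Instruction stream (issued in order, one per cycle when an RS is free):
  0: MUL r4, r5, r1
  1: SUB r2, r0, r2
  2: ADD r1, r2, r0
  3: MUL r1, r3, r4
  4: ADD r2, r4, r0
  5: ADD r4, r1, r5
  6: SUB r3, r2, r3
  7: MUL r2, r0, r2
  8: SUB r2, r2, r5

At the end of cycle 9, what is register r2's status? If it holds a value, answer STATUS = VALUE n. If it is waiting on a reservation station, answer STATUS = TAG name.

  c1: issue MUL r4<-Mul1  regs: r0:6,r1:3,r2:9,r3:2,r4:Mul1,r5:3
  c2: issue SUB r2<-Add1  regs: r0:6,r1:3,r2:Add1,r3:2,r4:Mul1,r5:3
  c3: issue ADD r1<-Add2  regs: r0:6,r1:Add2,r2:Add1,r3:2,r4:Mul1,r5:3
  c4: issue MUL r1<-Mul2  regs: r0:6,r1:Mul2,r2:Add1,r3:2,r4:Mul1,r5:3
  c5: CDB Add1=-3; issue ADD r2<-Add1  regs: r0:6,r1:Mul2,r2:Add1,r3:2,r4:Mul1,r5:3
  c6: CDB Mul1=9; stall  regs: r0:6,r1:Mul2,r2:Add1,r3:2,r4:9,r5:3
  c7: stall  regs: r0:6,r1:Mul2,r2:Add1,r3:2,r4:9,r5:3
  c8: CDB Add2=3; issue ADD r4<-Add2  regs: r0:6,r1:Mul2,r2:Add1,r3:2,r4:Add2,r5:3
  c9: CDB Add1=15; issue SUB r3<-Add1  regs: r0:6,r1:Mul2,r2:15,r3:Add1,r4:Add2,r5:3

STATUS = VALUE 15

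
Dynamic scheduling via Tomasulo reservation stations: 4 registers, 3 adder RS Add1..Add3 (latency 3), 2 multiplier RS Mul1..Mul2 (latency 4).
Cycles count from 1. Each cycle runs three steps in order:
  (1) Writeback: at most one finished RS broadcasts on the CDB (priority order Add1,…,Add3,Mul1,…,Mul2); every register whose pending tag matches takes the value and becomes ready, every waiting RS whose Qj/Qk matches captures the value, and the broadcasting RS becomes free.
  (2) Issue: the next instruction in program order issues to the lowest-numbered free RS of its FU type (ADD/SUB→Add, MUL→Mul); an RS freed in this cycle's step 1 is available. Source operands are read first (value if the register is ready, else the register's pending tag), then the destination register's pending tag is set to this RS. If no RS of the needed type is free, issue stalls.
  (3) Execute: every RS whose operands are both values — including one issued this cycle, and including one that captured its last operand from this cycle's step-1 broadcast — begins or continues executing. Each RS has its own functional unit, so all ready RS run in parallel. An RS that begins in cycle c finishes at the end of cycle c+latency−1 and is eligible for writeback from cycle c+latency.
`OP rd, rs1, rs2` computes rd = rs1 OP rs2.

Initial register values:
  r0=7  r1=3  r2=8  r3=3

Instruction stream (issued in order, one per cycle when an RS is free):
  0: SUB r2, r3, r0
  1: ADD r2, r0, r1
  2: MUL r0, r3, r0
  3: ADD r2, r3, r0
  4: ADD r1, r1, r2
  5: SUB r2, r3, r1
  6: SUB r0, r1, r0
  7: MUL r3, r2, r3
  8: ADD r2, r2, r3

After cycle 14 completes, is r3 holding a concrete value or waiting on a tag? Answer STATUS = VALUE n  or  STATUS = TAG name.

STATUS = TAG Mul1

c1: issue SUB r2<-Add1 | r0:7,r1:3,r2:Add1,r3:3
c2: issue ADD r2<-Add2 | r0:7,r1:3,r2:Add2,r3:3
c3: issue MUL r0<-Mul1 | r0:Mul1,r1:3,r2:Add2,r3:3
c4: CDB Add1=-4; issue ADD r2<-Add1 | r0:Mul1,r1:3,r2:Add1,r3:3
c5: CDB Add2=10; issue ADD r1<-Add2 | r0:Mul1,r1:Add2,r2:Add1,r3:3
c6: issue SUB r2<-Add3 | r0:Mul1,r1:Add2,r2:Add3,r3:3
c7: CDB Mul1=21; stall | r0:21,r1:Add2,r2:Add3,r3:3
c8: stall | r0:21,r1:Add2,r2:Add3,r3:3
c9: stall | r0:21,r1:Add2,r2:Add3,r3:3
c10: CDB Add1=24; issue SUB r0<-Add1 | r0:Add1,r1:Add2,r2:Add3,r3:3
c11: issue MUL r3<-Mul1 | r0:Add1,r1:Add2,r2:Add3,r3:Mul1
c12: stall | r0:Add1,r1:Add2,r2:Add3,r3:Mul1
c13: CDB Add2=27; issue ADD r2<-Add2 | r0:Add1,r1:27,r2:Add2,r3:Mul1
c14: - | r0:Add1,r1:27,r2:Add2,r3:Mul1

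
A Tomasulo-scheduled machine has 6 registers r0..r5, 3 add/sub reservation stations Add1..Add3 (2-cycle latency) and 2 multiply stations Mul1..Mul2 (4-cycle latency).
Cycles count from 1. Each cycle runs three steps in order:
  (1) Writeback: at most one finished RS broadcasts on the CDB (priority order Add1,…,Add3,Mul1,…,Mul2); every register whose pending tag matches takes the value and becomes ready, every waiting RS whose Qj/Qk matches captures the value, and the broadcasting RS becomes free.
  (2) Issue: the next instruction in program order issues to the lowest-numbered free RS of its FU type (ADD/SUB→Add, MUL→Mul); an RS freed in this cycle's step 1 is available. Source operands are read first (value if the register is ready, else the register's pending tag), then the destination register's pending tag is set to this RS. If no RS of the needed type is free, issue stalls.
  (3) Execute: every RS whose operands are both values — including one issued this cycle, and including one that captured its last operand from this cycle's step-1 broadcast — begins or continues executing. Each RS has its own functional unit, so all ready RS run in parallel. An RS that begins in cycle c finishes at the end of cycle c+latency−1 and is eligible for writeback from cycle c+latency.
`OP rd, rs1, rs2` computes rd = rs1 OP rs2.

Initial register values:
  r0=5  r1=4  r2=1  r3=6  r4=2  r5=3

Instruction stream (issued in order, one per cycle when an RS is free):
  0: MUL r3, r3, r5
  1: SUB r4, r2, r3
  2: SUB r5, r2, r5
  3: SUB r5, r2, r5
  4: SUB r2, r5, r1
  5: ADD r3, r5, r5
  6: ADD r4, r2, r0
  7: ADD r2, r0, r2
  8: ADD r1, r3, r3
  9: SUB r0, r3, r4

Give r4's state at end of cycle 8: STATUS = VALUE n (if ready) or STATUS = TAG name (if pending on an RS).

STATUS = TAG Add1

  c1: issue MUL r3<-Mul1  regs: r0:5,r1:4,r2:1,r3:Mul1,r4:2,r5:3
  c2: issue SUB r4<-Add1  regs: r0:5,r1:4,r2:1,r3:Mul1,r4:Add1,r5:3
  c3: issue SUB r5<-Add2  regs: r0:5,r1:4,r2:1,r3:Mul1,r4:Add1,r5:Add2
  c4: issue SUB r5<-Add3  regs: r0:5,r1:4,r2:1,r3:Mul1,r4:Add1,r5:Add3
  c5: CDB Add2=-2; issue SUB r2<-Add2  regs: r0:5,r1:4,r2:Add2,r3:Mul1,r4:Add1,r5:Add3
  c6: CDB Mul1=18; stall  regs: r0:5,r1:4,r2:Add2,r3:18,r4:Add1,r5:Add3
  c7: CDB Add3=3; issue ADD r3<-Add3  regs: r0:5,r1:4,r2:Add2,r3:Add3,r4:Add1,r5:3
  c8: CDB Add1=-17; issue ADD r4<-Add1  regs: r0:5,r1:4,r2:Add2,r3:Add3,r4:Add1,r5:3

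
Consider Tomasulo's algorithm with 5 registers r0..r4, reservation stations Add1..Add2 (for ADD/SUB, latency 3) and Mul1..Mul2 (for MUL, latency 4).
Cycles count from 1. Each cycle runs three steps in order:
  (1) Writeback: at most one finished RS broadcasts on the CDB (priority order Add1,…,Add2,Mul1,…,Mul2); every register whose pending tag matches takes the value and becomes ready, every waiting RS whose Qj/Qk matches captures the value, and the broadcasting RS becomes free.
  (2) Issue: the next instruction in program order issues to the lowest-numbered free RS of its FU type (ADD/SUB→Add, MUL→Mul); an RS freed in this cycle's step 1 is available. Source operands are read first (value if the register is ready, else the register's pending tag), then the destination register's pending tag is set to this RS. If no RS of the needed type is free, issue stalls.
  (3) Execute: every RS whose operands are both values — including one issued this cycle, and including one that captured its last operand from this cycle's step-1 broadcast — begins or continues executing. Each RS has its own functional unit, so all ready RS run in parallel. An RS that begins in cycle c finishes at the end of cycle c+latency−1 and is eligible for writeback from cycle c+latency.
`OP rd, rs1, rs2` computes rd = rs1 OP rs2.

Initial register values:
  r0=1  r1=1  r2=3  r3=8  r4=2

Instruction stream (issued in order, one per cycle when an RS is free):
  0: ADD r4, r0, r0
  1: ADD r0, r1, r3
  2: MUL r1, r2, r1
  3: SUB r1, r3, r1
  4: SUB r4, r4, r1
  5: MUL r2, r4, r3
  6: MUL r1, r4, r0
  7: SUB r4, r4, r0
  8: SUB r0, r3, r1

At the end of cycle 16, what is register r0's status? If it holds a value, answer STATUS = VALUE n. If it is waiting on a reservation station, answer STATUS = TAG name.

STATUS = TAG Add2

  c1: issue ADD r4<-Add1  regs: r0:1,r1:1,r2:3,r3:8,r4:Add1
  c2: issue ADD r0<-Add2  regs: r0:Add2,r1:1,r2:3,r3:8,r4:Add1
  c3: issue MUL r1<-Mul1  regs: r0:Add2,r1:Mul1,r2:3,r3:8,r4:Add1
  c4: CDB Add1=2; issue SUB r1<-Add1  regs: r0:Add2,r1:Add1,r2:3,r3:8,r4:2
  c5: CDB Add2=9; issue SUB r4<-Add2  regs: r0:9,r1:Add1,r2:3,r3:8,r4:Add2
  c6: issue MUL r2<-Mul2  regs: r0:9,r1:Add1,r2:Mul2,r3:8,r4:Add2
  c7: CDB Mul1=3; issue MUL r1<-Mul1  regs: r0:9,r1:Mul1,r2:Mul2,r3:8,r4:Add2
  c8: stall  regs: r0:9,r1:Mul1,r2:Mul2,r3:8,r4:Add2
  c9: stall  regs: r0:9,r1:Mul1,r2:Mul2,r3:8,r4:Add2
  c10: CDB Add1=5; issue SUB r4<-Add1  regs: r0:9,r1:Mul1,r2:Mul2,r3:8,r4:Add1
  c11: stall  regs: r0:9,r1:Mul1,r2:Mul2,r3:8,r4:Add1
  c12: stall  regs: r0:9,r1:Mul1,r2:Mul2,r3:8,r4:Add1
  c13: CDB Add2=-3; issue SUB r0<-Add2  regs: r0:Add2,r1:Mul1,r2:Mul2,r3:8,r4:Add1
  c14: -  regs: r0:Add2,r1:Mul1,r2:Mul2,r3:8,r4:Add1
  c15: -  regs: r0:Add2,r1:Mul1,r2:Mul2,r3:8,r4:Add1
  c16: CDB Add1=-12  regs: r0:Add2,r1:Mul1,r2:Mul2,r3:8,r4:-12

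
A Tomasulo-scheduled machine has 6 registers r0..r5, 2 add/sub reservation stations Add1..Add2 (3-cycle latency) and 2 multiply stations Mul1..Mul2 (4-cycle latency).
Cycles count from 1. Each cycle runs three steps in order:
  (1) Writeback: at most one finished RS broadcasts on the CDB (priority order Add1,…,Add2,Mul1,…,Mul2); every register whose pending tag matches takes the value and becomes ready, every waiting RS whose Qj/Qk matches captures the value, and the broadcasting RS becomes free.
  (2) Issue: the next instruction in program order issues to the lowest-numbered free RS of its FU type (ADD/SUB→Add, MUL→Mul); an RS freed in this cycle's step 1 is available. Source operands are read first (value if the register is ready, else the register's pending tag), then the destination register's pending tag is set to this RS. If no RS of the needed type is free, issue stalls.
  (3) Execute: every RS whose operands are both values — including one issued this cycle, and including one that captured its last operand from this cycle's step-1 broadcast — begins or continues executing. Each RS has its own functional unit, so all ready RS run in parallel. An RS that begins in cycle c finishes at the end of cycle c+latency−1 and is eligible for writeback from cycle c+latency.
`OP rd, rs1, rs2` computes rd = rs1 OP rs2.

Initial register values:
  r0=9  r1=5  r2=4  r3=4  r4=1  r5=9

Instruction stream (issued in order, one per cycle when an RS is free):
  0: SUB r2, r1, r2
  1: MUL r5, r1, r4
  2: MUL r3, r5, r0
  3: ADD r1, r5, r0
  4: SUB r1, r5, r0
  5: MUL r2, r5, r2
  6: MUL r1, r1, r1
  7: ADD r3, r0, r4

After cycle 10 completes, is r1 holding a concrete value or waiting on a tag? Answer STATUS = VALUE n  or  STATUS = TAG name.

c1: issue SUB r2<-Add1 | r0:9,r1:5,r2:Add1,r3:4,r4:1,r5:9
c2: issue MUL r5<-Mul1 | r0:9,r1:5,r2:Add1,r3:4,r4:1,r5:Mul1
c3: issue MUL r3<-Mul2 | r0:9,r1:5,r2:Add1,r3:Mul2,r4:1,r5:Mul1
c4: CDB Add1=1; issue ADD r1<-Add1 | r0:9,r1:Add1,r2:1,r3:Mul2,r4:1,r5:Mul1
c5: issue SUB r1<-Add2 | r0:9,r1:Add2,r2:1,r3:Mul2,r4:1,r5:Mul1
c6: CDB Mul1=5; issue MUL r2<-Mul1 | r0:9,r1:Add2,r2:Mul1,r3:Mul2,r4:1,r5:5
c7: stall | r0:9,r1:Add2,r2:Mul1,r3:Mul2,r4:1,r5:5
c8: stall | r0:9,r1:Add2,r2:Mul1,r3:Mul2,r4:1,r5:5
c9: CDB Add1=14; stall | r0:9,r1:Add2,r2:Mul1,r3:Mul2,r4:1,r5:5
c10: CDB Add2=-4; stall | r0:9,r1:-4,r2:Mul1,r3:Mul2,r4:1,r5:5

STATUS = VALUE -4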